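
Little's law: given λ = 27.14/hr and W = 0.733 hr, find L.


L = λW = 27.14·0.733 = 19.8936

Final: 19.8936


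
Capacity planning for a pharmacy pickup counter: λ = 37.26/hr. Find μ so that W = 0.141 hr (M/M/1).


W = 1/(μ−λ) ⇒ μ − λ = 1/W = 1/0.141 = 7.0922
μ = λ + 1/W = 37.26 + 7.0922 = 44.3522 per hr

Final: 44.3522 /hr


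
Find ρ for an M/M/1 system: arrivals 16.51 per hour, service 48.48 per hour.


ρ = λ/μ = 16.51/48.48 = 0.3406

Final: 0.3406


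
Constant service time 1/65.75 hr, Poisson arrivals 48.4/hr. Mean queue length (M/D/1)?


ρ = 48.4/65.75 = 0.7361
M/D/1: Lq = ρ²/(2(1−ρ)) = 0.5419/(2·0.2639) = 1.02675

Final: 1.02675


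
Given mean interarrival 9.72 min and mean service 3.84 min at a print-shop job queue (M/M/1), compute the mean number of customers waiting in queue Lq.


λ = 60/9.72 = 6.1728 /hr
μ = 60/3.84 = 15.6250 /hr
ρ = λ/μ = 6.1728/15.6250 = 0.3951
Lq = ρ²/(1−ρ) = 0.1561/0.6049 = 0.2580

Final: 0.2580


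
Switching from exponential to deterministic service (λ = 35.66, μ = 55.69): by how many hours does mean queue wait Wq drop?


ρ = 35.66/55.69 = 0.6403
Wq(M/M/1) = ρ/(μ−λ) = 0.6403/20.03 = 0.03197 hr
Wq(M/D/1) = ρ/(2(μ−λ)) = 0.01598 hr
Savings = 0.03197 − 0.01598 = 0.01598 hr

Final: 0.01598 hr


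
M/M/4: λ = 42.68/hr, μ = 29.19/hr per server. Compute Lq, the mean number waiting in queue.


a = λ/μ = 1.4621; ρ = a/4 = 0.3655
P₀ = 0.229768
Lq = P₀·a^c·ρ / (c!·(1−ρ)²) = 0.229768·4.57047·0.3655/(24·0.40254)
= 0.03973

Final: 0.03973


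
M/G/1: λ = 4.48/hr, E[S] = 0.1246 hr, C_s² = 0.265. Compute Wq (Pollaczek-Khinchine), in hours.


ρ = λ·E[S] = 4.48·0.1246 = 0.5582
E[S²] = E[S]²(1+C_s²) = 0.1246²·(1+0.265) = 0.019639
Wq = λ·E[S²]/(2(1−ρ)) = 4.48·0.019639/(2·0.4418) = 0.09958 hr

Final: 0.09958 hr


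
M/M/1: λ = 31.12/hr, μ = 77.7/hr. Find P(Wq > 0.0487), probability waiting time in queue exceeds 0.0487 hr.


ρ = 31.12/77.7 = 0.4005
P(Wq > t) = ρ·e^{−(μ−λ)t} = 0.4005·e^{−2.2684}
= 0.4005·0.103473 = 0.041442

Final: 0.041442


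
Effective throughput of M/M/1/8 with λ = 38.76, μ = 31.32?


ρ = 1.2375; P_K = (1−ρ)ρ^8/(1−ρ^9) = 0.224996
λ_eff = λ(1 − P_K) = 38.76·(1 − 0.224996) = 38.76·0.775004 = 30.0391 /hr

Final: 30.0391 /hr


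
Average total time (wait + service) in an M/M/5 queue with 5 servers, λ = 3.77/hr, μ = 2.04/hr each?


a = 1.8480; ρ = 0.3696; P₀ = 0.156776
Lq = P₀·a^c·ρ/(c!(1−ρ)²) = 0.02619
Wq = Lq/λ = 0.02619/3.77 = 0.006948 hr
W = Wq + 1/μ = 0.006948 + 0.49020 = 0.49714 hr

Final: 0.49714 hr


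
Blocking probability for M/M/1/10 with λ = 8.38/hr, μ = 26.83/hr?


ρ = λ/μ = 8.38/26.83 = 0.3123
P_K = (1−ρ)ρ^K/(1−ρ^(K+1)) = (0.6877·0.000008836)/(1 − 0.000002760)
= 0.000006076/0.999997 = 0.000006076

Final: 0.000006076


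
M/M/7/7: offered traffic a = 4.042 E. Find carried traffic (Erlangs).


B(7,4.042) = 0.064906 (Erlang-B)
Carried load = a(1 − B) = 4.042·(1 − 0.064906) = 4.042·0.935094 = 3.7797 E

Final: 3.7797 Erlangs


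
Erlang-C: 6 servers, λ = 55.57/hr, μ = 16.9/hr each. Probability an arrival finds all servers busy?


a = λ/μ = 3.2882; ρ = a/6 = 0.5480
P₀ = 0.036261 (from M/M/c formula)
C(c,a) = [a^c/(c!(1−ρ))]·P₀ = [1263.92747/(720·0.4520)]·0.036261
= 3.88399·0.036261 = 0.140839

Final: 0.140839


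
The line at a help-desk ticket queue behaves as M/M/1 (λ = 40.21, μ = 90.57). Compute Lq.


ρ = 40.21/90.57 = 0.4440
Lq = ρ²/(1−ρ) = 0.1971/0.5560 = 0.3545

Final: 0.3545


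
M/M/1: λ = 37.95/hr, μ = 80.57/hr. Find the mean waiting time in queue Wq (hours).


ρ = 37.95/80.57 = 0.4710
Wq = ρ/(μ−λ) = 0.4710/(80.57 − 37.95) = 0.4710/42.62 = 0.01105 hr

Final: 0.01105 hr


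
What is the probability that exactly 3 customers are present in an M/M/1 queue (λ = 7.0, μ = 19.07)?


ρ = 7.0/19.07 = 0.3671
P_n = (1−ρ)·ρ^n = (1 − 0.3671)·0.3671^3 = 0.6329·0.049459 = 0.031304

Final: 0.031304


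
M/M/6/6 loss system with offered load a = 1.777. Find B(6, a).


B(c,a) = (a^c/c!) / Σ_{k=0}^{c} a^k/k!
a^6/6! = 0.043731
Σ terms (k=0..6): 1.00000 + 1.77700 + 1.57886 + 0.93521 + 0.41547 + 0.14766 + 0.04373 = 5.897936
B = 0.043731/5.897936 = 0.007415

Final: 0.007415


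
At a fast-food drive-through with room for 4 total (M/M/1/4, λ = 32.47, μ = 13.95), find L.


ρ = 32.47/13.95 = 2.3276
L = ρ[1 − (K+1)ρ^K + Kρ^(K+1)] / [(1−ρ)(1−ρ^(K+1))]
Numerator: 2.3276·(1 − 5·29.351637 + 4·68.318828) = 296.808681
Denominator: (-1.3276)·(-67.318828) = 89.372379
L = 296.808681/89.372379 = 3.3210

Final: 3.3210


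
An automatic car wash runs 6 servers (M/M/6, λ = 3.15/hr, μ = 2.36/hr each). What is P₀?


a = λ/μ = 3.15/2.36 = 1.3347; ρ = a/c = 0.2225
Σ_{k=0}^{5} a^k/k! (terms k=0..5) = 1.00000 + 1.33475 + 0.89077 + 0.39632 + 0.13225 + 0.03530 = 3.78939
Tail: a^6/(6!(1−ρ)) = 5.65446/(720·0.7775) = 0.01010
P₀ = 1/(3.78939 + 0.01010) = 1/3.79949 = 0.263193

Final: 0.263193


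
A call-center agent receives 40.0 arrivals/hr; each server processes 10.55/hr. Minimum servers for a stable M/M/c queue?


Stability requires cμ > λ ⇔ c > λ/μ.
λ/μ = 40.0/10.55 = 3.7915
Minimum integer c = ⌊3.7915⌋ + 1 = 4
Check: 4·10.55 = 42.20 > 40.0, while 3·10.55 = 31.65 ≤ 40.0

Final: 4 servers


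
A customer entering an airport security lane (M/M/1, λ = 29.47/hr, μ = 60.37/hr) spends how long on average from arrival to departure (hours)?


W = 1/(μ−λ) = 1/(60.37 − 29.47) = 1/30.90 = 0.03236 hr

Final: 0.03236 hr


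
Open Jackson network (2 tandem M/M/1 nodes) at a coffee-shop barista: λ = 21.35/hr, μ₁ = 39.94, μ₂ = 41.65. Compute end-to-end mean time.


Each node sees arrival rate λ = 21.35/hr (tandem ⇒ throughput preserved).
W₁ = 1/(μ₁−λ) = 1/(39.94−21.35) = 0.05379 hr
W₂ = 1/(μ₂−λ) = 1/(41.65−21.35) = 0.04926 hr
W_total = W₁ + W₂ = 0.05379 + 0.04926 = 0.10305 hr

Final: 0.10305 hr


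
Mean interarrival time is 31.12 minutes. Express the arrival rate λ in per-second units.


λ = 1/(interarrival time) in consistent units.
1 second = 0.0166667 min, so λ = 0.0166667/31.12 = 0.0005356 per second

Final: 0.0005356 /sec


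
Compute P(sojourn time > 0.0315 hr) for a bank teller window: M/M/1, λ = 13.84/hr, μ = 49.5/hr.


W ~ Exponential(μ−λ) for M/M/1.
μ − λ = 49.5 − 13.84 = 35.6600
P(W > t) = e^{−(μ−λ)t} = e^{−1.1233} = 0.325208

Final: 0.325208


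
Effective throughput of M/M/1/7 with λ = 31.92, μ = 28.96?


ρ = 1.1022; P_K = (1−ρ)ρ^7/(1−ρ^8) = 0.171433
λ_eff = λ(1 − P_K) = 31.92·(1 − 0.171433) = 31.92·0.828567 = 26.4479 /hr

Final: 26.4479 /hr


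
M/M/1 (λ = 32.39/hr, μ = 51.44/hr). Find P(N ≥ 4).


ρ = 32.39/51.44 = 0.6297
P(N ≥ n) = ρ^n = 0.6297^4 = 0.157195

Final: 0.157195


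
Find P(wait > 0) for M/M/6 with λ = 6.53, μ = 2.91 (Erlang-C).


a = λ/μ = 2.2440; ρ = a/6 = 0.3740
P₀ = 0.105720 (from M/M/c formula)
C(c,a) = [a^c/(c!(1−ρ))]·P₀ = [127.67949/(720·0.6260)]·0.105720
= 0.28328·0.105720 = 0.029948

Final: 0.029948


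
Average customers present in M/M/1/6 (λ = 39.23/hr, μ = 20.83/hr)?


ρ = 39.23/20.83 = 1.8833
L = ρ[1 − (K+1)ρ^K + Kρ^(K+1)] / [(1−ρ)(1−ρ^(K+1))]
Numerator: 1.8833·(1 − 7·44.624589 + 6·84.043333) = 363.273708
Denominator: (-0.8833)·(-83.043333) = 73.355609
L = 363.273708/73.355609 = 4.9522

Final: 4.9522


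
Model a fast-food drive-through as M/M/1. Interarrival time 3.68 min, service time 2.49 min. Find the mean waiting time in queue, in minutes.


λ = 60/3.68 = 16.3043 /hr
μ = 60/2.49 = 24.0964 /hr
ρ = λ/μ = 16.3043/24.0964 = 0.6766
Wq = ρ/(μ−λ) = 0.6766/(24.0964−16.3043) = 0.08684 hr
In minutes: 0.08684·60 = 5.210 min

Final: 5.210 min


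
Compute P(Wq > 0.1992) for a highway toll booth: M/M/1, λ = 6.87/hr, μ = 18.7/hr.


ρ = 6.87/18.7 = 0.3674
P(Wq > t) = ρ·e^{−(μ−λ)t} = 0.3674·e^{−2.3565}
= 0.3674·0.094748 = 0.034808

Final: 0.034808


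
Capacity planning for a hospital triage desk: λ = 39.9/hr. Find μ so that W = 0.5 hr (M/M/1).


W = 1/(μ−λ) ⇒ μ − λ = 1/W = 1/0.5 = 2.0000
μ = λ + 1/W = 39.9 + 2.0000 = 41.9000 per hr

Final: 41.9000 /hr


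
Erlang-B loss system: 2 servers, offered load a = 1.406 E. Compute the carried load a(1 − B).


B(2,1.406) = 0.291189 (Erlang-B)
Carried load = a(1 − B) = 1.406·(1 − 0.291189) = 1.406·0.708811 = 0.9966 E

Final: 0.9966 Erlangs


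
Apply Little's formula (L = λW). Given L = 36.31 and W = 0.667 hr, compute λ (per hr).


λ = L/W = 36.31/0.667 = 54.4378 /hr

Final: 54.4378 /hr


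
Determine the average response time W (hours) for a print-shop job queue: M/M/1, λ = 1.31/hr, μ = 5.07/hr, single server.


W = 1/(μ−λ) = 1/(5.07 − 1.31) = 1/3.76 = 0.2660 hr

Final: 0.2660 hr


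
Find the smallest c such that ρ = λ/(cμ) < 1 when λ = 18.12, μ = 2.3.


Stability requires cμ > λ ⇔ c > λ/μ.
λ/μ = 18.12/2.3 = 7.8783
Minimum integer c = ⌊7.8783⌋ + 1 = 8
Check: 8·2.3 = 18.40 > 18.12, while 7·2.3 = 16.10 ≤ 18.12

Final: 8 servers


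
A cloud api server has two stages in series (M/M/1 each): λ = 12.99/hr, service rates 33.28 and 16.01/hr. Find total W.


Each node sees arrival rate λ = 12.99/hr (tandem ⇒ throughput preserved).
W₁ = 1/(μ₁−λ) = 1/(33.28−12.99) = 0.04929 hr
W₂ = 1/(μ₂−λ) = 1/(16.01−12.99) = 0.33113 hr
W_total = W₁ + W₂ = 0.04929 + 0.33113 = 0.38041 hr

Final: 0.38041 hr


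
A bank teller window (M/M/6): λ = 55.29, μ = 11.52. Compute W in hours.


a = 4.7995; ρ = 0.7999; P₀ = 0.006101
Lq = P₀·a^c·ρ/(c!(1−ρ)²) = 2.06926
Wq = Lq/λ = 2.06926/55.29 = 0.03743 hr
W = Wq + 1/μ = 0.03743 + 0.08681 = 0.12423 hr

Final: 0.12423 hr


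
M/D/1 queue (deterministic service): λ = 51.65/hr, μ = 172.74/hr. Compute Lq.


ρ = 51.65/172.74 = 0.2990
M/D/1: Lq = ρ²/(2(1−ρ)) = 0.08940/(2·0.7010) = 0.06377

Final: 0.06377


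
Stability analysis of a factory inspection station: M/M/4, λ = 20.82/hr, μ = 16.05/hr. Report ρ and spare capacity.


Total capacity cμ = 4·16.05 = 64.20/hr
ρ = λ/(cμ) = 20.82/64.20 = 0.3243
Stable ⇔ ρ < 1: YES
Spare capacity = cμ − λ = 64.20 − 20.82 = 43.38/hr

Final: ρ = 0.3243; stable; margin = 43.38/hr


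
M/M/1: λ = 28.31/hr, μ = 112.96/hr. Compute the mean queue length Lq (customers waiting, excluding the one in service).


ρ = 28.31/112.96 = 0.2506
Lq = ρ²/(1−ρ) = 0.06281/0.7494 = 0.08382

Final: 0.08382


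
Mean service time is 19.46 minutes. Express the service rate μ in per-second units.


μ = 1/(service time) in consistent units.
1 second = 0.0166667 min, so μ = 0.0166667/19.46 = 0.0008565 per second

Final: 0.0008565 /sec


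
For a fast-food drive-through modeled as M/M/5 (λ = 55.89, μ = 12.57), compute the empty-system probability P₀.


a = λ/μ = 55.89/12.57 = 4.4463; ρ = a/c = 0.8893
Σ_{k=0}^{4} a^k/k! (terms k=0..4) = 1.00000 + 4.44630 + 9.88480 + 14.65026 + 16.28486 = 46.26621
Tail: a^5/(5!(1−ρ)) = 1737.77746/(120·0.1107) = 130.77025
P₀ = 1/(46.26621 + 130.77025) = 1/177.03647 = 0.005649

Final: 0.005649


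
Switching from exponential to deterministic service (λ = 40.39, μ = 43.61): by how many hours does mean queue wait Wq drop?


ρ = 40.39/43.61 = 0.9262
Wq(M/M/1) = ρ/(μ−λ) = 0.9262/3.22 = 0.28763 hr
Wq(M/D/1) = ρ/(2(μ−λ)) = 0.14381 hr
Savings = 0.28763 − 0.14381 = 0.14381 hr

Final: 0.14381 hr


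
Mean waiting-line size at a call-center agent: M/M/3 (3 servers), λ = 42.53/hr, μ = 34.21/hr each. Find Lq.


a = λ/μ = 1.2432; ρ = a/3 = 0.4144
P₀ = 0.280675
Lq = P₀·a^c·ρ / (c!·(1−ρ)²) = 0.280675·1.92144·0.4144/(6·0.34293)
= 0.10862

Final: 0.10862


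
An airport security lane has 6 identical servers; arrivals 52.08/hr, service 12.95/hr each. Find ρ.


ρ = λ/(cμ) = 52.08/(6·12.95) = 52.08/77.70 = 0.6703

Final: 0.6703


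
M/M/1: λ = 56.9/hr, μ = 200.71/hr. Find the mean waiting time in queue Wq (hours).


ρ = 56.9/200.71 = 0.2835
Wq = ρ/(μ−λ) = 0.2835/(200.71 − 56.9) = 0.2835/143.81 = 0.001971 hr

Final: 0.001971 hr


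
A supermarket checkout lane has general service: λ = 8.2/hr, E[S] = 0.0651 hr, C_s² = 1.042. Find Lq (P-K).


ρ = λ·E[S] = 8.2·0.0651 = 0.5338
Lq = ρ²(1+C_s²)/(2(1−ρ)) = 0.2850·(1+1.042)/(2·0.4662)
= 0.2850·2.0420/0.9324 = 0.62411

Final: 0.62411


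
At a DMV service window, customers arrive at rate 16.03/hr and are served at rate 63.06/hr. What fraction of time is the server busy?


ρ = λ/μ = 16.03/63.06 = 0.2542

Final: 0.2542


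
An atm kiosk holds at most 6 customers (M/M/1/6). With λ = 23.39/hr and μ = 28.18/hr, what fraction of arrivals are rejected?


ρ = λ/μ = 23.39/28.18 = 0.8300
P_K = (1−ρ)ρ^K/(1−ρ^(K+1)) = (0.1700·0.326991)/(1 − 0.271409)
= 0.055581/0.728591 = 0.076286

Final: 0.076286


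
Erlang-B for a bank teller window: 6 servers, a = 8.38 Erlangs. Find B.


B(c,a) = (a^c/c!) / Σ_{k=0}^{c} a^k/k!
a^6/6! = 480.985092
Σ terms (k=0..6): 1.00000 + 8.38000 + 35.11220 + 98.08008 + 205.47776 + 344.38073 + 480.98509 = 1173.415869
B = 480.985092/1173.415869 = 0.409902

Final: 0.409902


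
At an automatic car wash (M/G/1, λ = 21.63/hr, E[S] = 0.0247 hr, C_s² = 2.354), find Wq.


ρ = λ·E[S] = 21.63·0.0247 = 0.5343
E[S²] = E[S]²(1+C_s²) = 0.0247²·(1+2.354) = 0.002046
Wq = λ·E[S²]/(2(1−ρ)) = 21.63·0.002046/(2·0.4657) = 0.04752 hr

Final: 0.04752 hr


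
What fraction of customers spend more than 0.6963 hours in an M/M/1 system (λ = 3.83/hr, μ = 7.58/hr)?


W ~ Exponential(μ−λ) for M/M/1.
μ − λ = 7.58 − 3.83 = 3.7500
P(W > t) = e^{−(μ−λ)t} = e^{−2.6111} = 0.073452

Final: 0.073452


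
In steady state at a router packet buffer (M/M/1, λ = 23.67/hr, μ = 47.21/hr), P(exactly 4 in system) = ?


ρ = 23.67/47.21 = 0.5014
P_n = (1−ρ)·ρ^n = (1 − 0.5014)·0.5014^4 = 0.4986·0.063191 = 0.031509

Final: 0.031509


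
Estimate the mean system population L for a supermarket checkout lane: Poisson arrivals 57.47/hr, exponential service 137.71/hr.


ρ = λ/μ = 57.47/137.71 = 0.4173
L = ρ/(1−ρ) = 0.4173/(1 − 0.4173) = 0.4173/0.5827 = 0.7162

Final: 0.7162


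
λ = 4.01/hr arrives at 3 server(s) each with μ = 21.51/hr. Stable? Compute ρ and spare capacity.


Total capacity cμ = 3·21.51 = 64.53/hr
ρ = λ/(cμ) = 4.01/64.53 = 0.06214
Stable ⇔ ρ < 1: YES
Spare capacity = cμ − λ = 64.53 − 4.01 = 60.52/hr

Final: ρ = 0.06214; stable; margin = 60.52/hr


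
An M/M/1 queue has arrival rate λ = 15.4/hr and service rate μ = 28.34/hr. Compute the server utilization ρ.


ρ = λ/μ = 15.4/28.34 = 0.5434

Final: 0.5434


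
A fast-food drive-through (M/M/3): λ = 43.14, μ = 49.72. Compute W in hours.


a = 0.8677; ρ = 0.2892; P₀ = 0.417146
Lq = P₀·a^c·ρ/(c!(1−ρ)²) = 0.02600
Wq = Lq/λ = 0.02600/43.14 = 0.0006026 hr
W = Wq + 1/μ = 0.0006026 + 0.02011 = 0.02072 hr

Final: 0.02072 hr


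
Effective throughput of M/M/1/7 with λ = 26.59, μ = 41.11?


ρ = 0.6468; P_K = (1−ρ)ρ^7/(1−ρ^8) = 0.017255
λ_eff = λ(1 − P_K) = 26.59·(1 − 0.017255) = 26.59·0.982745 = 26.1312 /hr

Final: 26.1312 /hr


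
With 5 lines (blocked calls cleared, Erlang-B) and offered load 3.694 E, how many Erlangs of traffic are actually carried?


B(5,3.694) = 0.171572 (Erlang-B)
Carried load = a(1 − B) = 3.694·(1 − 0.171572) = 3.694·0.828428 = 3.0602 E

Final: 3.0602 Erlangs


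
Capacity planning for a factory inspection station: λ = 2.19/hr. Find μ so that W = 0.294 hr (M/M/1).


W = 1/(μ−λ) ⇒ μ − λ = 1/W = 1/0.294 = 3.4014
μ = λ + 1/W = 2.19 + 3.4014 = 5.5914 per hr

Final: 5.5914 /hr


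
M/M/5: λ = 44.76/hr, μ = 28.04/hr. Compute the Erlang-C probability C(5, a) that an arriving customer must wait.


a = λ/μ = 1.5963; ρ = a/5 = 0.3193
P₀ = 0.202195 (from M/M/c formula)
C(c,a) = [a^c/(c!(1−ρ))]·P₀ = [10.36479/(120·0.6807)]·0.202195
= 0.12688·0.202195 = 0.025655

Final: 0.025655


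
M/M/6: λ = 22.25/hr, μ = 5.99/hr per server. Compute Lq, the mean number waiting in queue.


a = λ/μ = 3.7145; ρ = a/6 = 0.6191
P₀ = 0.022958
Lq = P₀·a^c·ρ / (c!·(1−ρ)²) = 0.022958·2626.75252·0.6191/(720·0.14509)
= 0.35737

Final: 0.35737


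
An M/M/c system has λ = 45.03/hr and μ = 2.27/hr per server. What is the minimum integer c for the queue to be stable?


Stability requires cμ > λ ⇔ c > λ/μ.
λ/μ = 45.03/2.27 = 19.8370
Minimum integer c = ⌊19.8370⌋ + 1 = 20
Check: 20·2.27 = 45.40 > 45.03, while 19·2.27 = 43.13 ≤ 45.03

Final: 20 servers


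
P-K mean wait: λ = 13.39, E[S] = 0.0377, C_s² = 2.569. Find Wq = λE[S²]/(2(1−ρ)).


ρ = λ·E[S] = 13.39·0.0377 = 0.5048
E[S²] = E[S]²(1+C_s²) = 0.0377²·(1+2.569) = 0.005073
Wq = λ·E[S²]/(2(1−ρ)) = 13.39·0.005073/(2·0.4952) = 0.06858 hr

Final: 0.06858 hr


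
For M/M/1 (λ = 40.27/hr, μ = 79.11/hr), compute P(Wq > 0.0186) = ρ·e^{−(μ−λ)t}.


ρ = 40.27/79.11 = 0.5090
P(Wq > t) = ρ·e^{−(μ−λ)t} = 0.5090·e^{−0.7224}
= 0.5090·0.485574 = 0.247176

Final: 0.247176


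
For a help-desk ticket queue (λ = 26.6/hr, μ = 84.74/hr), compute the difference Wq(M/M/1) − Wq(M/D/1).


ρ = 26.6/84.74 = 0.3139
Wq(M/M/1) = ρ/(μ−λ) = 0.3139/58.14 = 0.005399 hr
Wq(M/D/1) = ρ/(2(μ−λ)) = 0.002700 hr
Savings = 0.005399 − 0.002700 = 0.002700 hr

Final: 0.002700 hr


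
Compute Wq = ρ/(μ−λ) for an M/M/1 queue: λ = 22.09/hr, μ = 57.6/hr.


ρ = 22.09/57.6 = 0.3835
Wq = ρ/(μ−λ) = 0.3835/(57.6 − 22.09) = 0.3835/35.51 = 0.01080 hr

Final: 0.01080 hr


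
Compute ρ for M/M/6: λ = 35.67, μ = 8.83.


ρ = λ/(cμ) = 35.67/(6·8.83) = 35.67/52.98 = 0.6733

Final: 0.6733


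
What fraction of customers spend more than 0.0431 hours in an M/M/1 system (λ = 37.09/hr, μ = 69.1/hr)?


W ~ Exponential(μ−λ) for M/M/1.
μ − λ = 69.1 − 37.09 = 32.0100
P(W > t) = e^{−(μ−λ)t} = e^{−1.3796} = 0.251671

Final: 0.251671


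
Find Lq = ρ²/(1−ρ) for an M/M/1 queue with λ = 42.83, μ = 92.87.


ρ = 42.83/92.87 = 0.4612
Lq = ρ²/(1−ρ) = 0.2127/0.5388 = 0.3947

Final: 0.3947


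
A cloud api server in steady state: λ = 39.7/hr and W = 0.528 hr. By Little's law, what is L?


L = λW = 39.7·0.528 = 20.9616

Final: 20.9616


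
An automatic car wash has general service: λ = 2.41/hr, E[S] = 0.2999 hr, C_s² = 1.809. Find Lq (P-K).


ρ = λ·E[S] = 2.41·0.2999 = 0.7228
Lq = ρ²(1+C_s²)/(2(1−ρ)) = 0.5224·(1+1.809)/(2·0.2772)
= 0.5224·2.8090/0.5545 = 2.64637

Final: 2.64637


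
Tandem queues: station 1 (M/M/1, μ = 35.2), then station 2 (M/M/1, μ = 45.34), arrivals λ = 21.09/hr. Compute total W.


Each node sees arrival rate λ = 21.09/hr (tandem ⇒ throughput preserved).
W₁ = 1/(μ₁−λ) = 1/(35.2−21.09) = 0.07087 hr
W₂ = 1/(μ₂−λ) = 1/(45.34−21.09) = 0.04124 hr
W_total = W₁ + W₂ = 0.07087 + 0.04124 = 0.11211 hr

Final: 0.11211 hr


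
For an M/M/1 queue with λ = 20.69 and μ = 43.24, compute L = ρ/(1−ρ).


ρ = λ/μ = 20.69/43.24 = 0.4785
L = ρ/(1−ρ) = 0.4785/(1 − 0.4785) = 0.4785/0.5215 = 0.9175

Final: 0.9175


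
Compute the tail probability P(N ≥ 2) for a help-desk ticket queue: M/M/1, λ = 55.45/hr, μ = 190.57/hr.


ρ = 55.45/190.57 = 0.2910
P(N ≥ n) = ρ^n = 0.2910^2 = 0.084663

Final: 0.084663


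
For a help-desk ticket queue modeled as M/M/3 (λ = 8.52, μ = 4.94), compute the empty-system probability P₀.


a = λ/μ = 8.52/4.94 = 1.7247; ρ = a/c = 0.5749
Σ_{k=0}^{2} a^k/k! (terms k=0..2) = 1.00000 + 1.72470 + 1.48729 = 4.21199
Tail: a^3/(3!(1−ρ)) = 5.13024/(6·0.4251) = 2.01138
P₀ = 1/(4.21199 + 2.01138) = 1/6.22337 = 0.160685

Final: 0.160685


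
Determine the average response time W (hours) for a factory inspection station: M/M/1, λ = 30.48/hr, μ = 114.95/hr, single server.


W = 1/(μ−λ) = 1/(114.95 − 30.48) = 1/84.47 = 0.01184 hr

Final: 0.01184 hr


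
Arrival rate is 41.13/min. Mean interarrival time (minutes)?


Mean interarrival time = 1/λ = 1/41.13 minute = 0.02431 minute
In minutes: 0.02431 × 1 = 0.02431 min

Final: 0.02431 min


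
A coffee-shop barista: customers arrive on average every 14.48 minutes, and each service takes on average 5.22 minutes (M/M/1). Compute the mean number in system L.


λ = 60/14.48 = 4.1436 /hr
μ = 60/5.22 = 11.4943 /hr
ρ = λ/μ = 4.1436/11.4943 = 0.3605
L = ρ/(1−ρ) = 0.3605/0.6395 = 0.5637

Final: 0.5637


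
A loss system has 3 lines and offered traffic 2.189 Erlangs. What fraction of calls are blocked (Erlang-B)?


B(c,a) = (a^c/c!) / Σ_{k=0}^{c} a^k/k!
a^3/3! = 1.748180
Σ terms (k=0..3): 1.00000 + 2.18900 + 2.39586 + 1.74818 = 7.333040
B = 1.748180/7.333040 = 0.238398

Final: 0.238398


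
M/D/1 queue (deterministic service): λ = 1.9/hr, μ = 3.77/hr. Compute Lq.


ρ = 1.9/3.77 = 0.5040
M/D/1: Lq = ρ²/(2(1−ρ)) = 0.2540/(2·0.4960) = 0.25603

Final: 0.25603


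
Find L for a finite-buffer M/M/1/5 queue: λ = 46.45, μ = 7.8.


ρ = 46.45/7.8 = 5.9551
L = ρ[1 − (K+1)ρ^K + Kρ^(K+1)] / [(1−ρ)(1−ρ^(K+1))]
Numerator: 5.9551·(1 − 6·7489.547478 + 5·44601.215428) = 1060428.442452
Denominator: (-4.9551)·(-44600.215428) = 220999.785422
L = 1060428.442452/220999.785422 = 4.7983

Final: 4.7983


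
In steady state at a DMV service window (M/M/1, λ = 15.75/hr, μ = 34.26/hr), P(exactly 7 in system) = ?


ρ = 15.75/34.26 = 0.4597
P_n = (1−ρ)·ρ^n = (1 − 0.4597)·0.4597^7 = 0.5403·0.004340 = 0.002345

Final: 0.002345


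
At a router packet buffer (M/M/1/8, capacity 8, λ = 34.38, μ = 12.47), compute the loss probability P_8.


ρ = λ/μ = 34.38/12.47 = 2.7570
P_K = (1−ρ)ρ^K/(1−ρ^(K+1)) = (-1.7570·3338.223046)/(1 − 9203.537154)
= -5865.314108/-9202.537154 = 0.637358

Final: 0.637358


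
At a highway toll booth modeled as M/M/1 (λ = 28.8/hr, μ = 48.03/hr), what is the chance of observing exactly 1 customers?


ρ = 28.8/48.03 = 0.5996
P_n = (1−ρ)·ρ^n = (1 − 0.5996)·0.5996^1 = 0.4004·0.599625 = 0.240075

Final: 0.240075


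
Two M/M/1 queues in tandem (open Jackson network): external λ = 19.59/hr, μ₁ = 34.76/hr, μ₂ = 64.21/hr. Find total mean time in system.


Each node sees arrival rate λ = 19.59/hr (tandem ⇒ throughput preserved).
W₁ = 1/(μ₁−λ) = 1/(34.76−19.59) = 0.06592 hr
W₂ = 1/(μ₂−λ) = 1/(64.21−19.59) = 0.02241 hr
W_total = W₁ + W₂ = 0.06592 + 0.02241 = 0.08833 hr

Final: 0.08833 hr


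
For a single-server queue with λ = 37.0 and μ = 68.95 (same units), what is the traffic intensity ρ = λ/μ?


ρ = λ/μ = 37.0/68.95 = 0.5366

Final: 0.5366


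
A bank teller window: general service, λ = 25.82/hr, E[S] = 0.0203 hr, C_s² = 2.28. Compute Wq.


ρ = λ·E[S] = 25.82·0.0203 = 0.5241
E[S²] = E[S]²(1+C_s²) = 0.0203²·(1+2.28) = 0.001352
Wq = λ·E[S²]/(2(1−ρ)) = 25.82·0.001352/(2·0.4759) = 0.03667 hr

Final: 0.03667 hr


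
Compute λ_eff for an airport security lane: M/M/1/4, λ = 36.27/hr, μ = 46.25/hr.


ρ = 0.7842; P_K = (1−ρ)ρ^4/(1−ρ^5) = 0.116028
λ_eff = λ(1 − P_K) = 36.27·(1 − 0.116028) = 36.27·0.883972 = 32.0617 /hr

Final: 32.0617 /hr


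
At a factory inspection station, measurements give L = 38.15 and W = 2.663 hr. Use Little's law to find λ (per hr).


λ = L/W = 38.15/2.663 = 14.3259 /hr

Final: 14.3259 /hr


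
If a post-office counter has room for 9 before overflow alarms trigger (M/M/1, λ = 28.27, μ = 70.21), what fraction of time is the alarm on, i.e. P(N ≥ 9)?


ρ = 28.27/70.21 = 0.4026
P(N ≥ n) = ρ^n = 0.4026^9 = 0.0002782

Final: 0.0002782


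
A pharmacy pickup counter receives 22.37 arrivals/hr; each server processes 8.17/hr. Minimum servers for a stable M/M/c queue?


Stability requires cμ > λ ⇔ c > λ/μ.
λ/μ = 22.37/8.17 = 2.7381
Minimum integer c = ⌊2.7381⌋ + 1 = 3
Check: 3·8.17 = 24.51 > 22.37, while 2·8.17 = 16.34 ≤ 22.37

Final: 3 servers


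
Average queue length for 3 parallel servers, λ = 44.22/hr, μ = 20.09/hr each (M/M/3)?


a = λ/μ = 2.2011; ρ = a/3 = 0.7337
P₀ = 0.081317
Lq = P₀·a^c·ρ / (c!·(1−ρ)²) = 0.081317·10.66391·0.7337/(6·0.07092)
= 1.49525

Final: 1.49525


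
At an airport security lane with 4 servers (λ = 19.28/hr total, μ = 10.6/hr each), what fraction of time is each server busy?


ρ = λ/(cμ) = 19.28/(4·10.6) = 19.28/42.40 = 0.4547

Final: 0.4547


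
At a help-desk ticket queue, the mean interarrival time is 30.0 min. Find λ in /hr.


λ = 1/(interarrival time) in consistent units.
1 hour = 60 min, so λ = 60/30.0 = 2.0000 per hour

Final: 2.0000 /hr


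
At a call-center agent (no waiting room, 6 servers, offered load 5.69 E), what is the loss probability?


B(c,a) = (a^c/c!) / Σ_{k=0}^{c} a^k/k!
a^6/6! = 47.134738
Σ terms (k=0..6): 1.00000 + 5.69000 + 16.18805 + 30.70333 + 43.67549 + 49.70271 + 47.13474 = 194.094329
B = 47.134738/194.094329 = 0.242844

Final: 0.242844


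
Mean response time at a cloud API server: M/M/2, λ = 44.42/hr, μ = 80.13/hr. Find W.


a = 0.5543; ρ = 0.2772; P₀ = 0.565957
Lq = P₀·a^c·ρ/(c!(1−ρ)²) = 0.04613
Wq = Lq/λ = 0.04613/44.42 = 0.001039 hr
W = Wq + 1/μ = 0.001039 + 0.01248 = 0.01352 hr

Final: 0.01352 hr


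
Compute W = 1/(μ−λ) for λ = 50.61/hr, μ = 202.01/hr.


W = 1/(μ−λ) = 1/(202.01 − 50.61) = 1/151.40 = 0.006605 hr

Final: 0.006605 hr


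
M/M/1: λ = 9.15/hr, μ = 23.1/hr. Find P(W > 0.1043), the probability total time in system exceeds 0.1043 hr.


W ~ Exponential(μ−λ) for M/M/1.
μ − λ = 23.1 − 9.15 = 13.9500
P(W > t) = e^{−(μ−λ)t} = e^{−1.4550} = 0.233404

Final: 0.233404


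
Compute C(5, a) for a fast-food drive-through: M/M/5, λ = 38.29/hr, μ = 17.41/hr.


a = λ/μ = 2.1993; ρ = a/5 = 0.4399
P₀ = 0.109515 (from M/M/c formula)
C(c,a) = [a^c/(c!(1−ρ))]·P₀ = [51.45564/(120·0.5601)]·0.109515
= 0.76552·0.109515 = 0.083836

Final: 0.083836


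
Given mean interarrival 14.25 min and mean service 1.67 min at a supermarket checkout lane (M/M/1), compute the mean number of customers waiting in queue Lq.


λ = 60/14.25 = 4.2105 /hr
μ = 60/1.67 = 35.9281 /hr
ρ = λ/μ = 4.2105/35.9281 = 0.1172
Lq = ρ²/(1−ρ) = 0.01373/0.8828 = 0.01556

Final: 0.01556


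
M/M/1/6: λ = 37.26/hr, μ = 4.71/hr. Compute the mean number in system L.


ρ = 37.26/4.71 = 7.9108
L = ρ[1 − (K+1)ρ^K + Kρ^(K+1)] / [(1−ρ)(1−ρ^(K+1))]
Numerator: 7.9108·(1 − 7·245093.424877 + 6·1938891.934380) = 78457208.287376
Denominator: (-6.9108)·(-1938890.934380) = 13399341.807660
L = 78457208.287376/13399341.807660 = 5.8553

Final: 5.8553


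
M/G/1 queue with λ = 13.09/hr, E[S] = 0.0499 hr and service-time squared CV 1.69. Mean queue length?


ρ = λ·E[S] = 13.09·0.0499 = 0.6532
Lq = ρ²(1+C_s²)/(2(1−ρ)) = 0.4267·(1+1.69)/(2·0.3468)
= 0.4267·2.6900/0.6936 = 1.65467

Final: 1.65467


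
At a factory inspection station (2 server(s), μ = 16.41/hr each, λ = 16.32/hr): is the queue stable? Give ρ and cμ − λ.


Total capacity cμ = 2·16.41 = 32.82/hr
ρ = λ/(cμ) = 16.32/32.82 = 0.4973
Stable ⇔ ρ < 1: YES
Spare capacity = cμ − λ = 32.82 − 16.32 = 16.50/hr

Final: ρ = 0.4973; stable; margin = 16.50/hr


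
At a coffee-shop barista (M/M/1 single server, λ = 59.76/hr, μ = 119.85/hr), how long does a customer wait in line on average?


ρ = 59.76/119.85 = 0.4986
Wq = ρ/(μ−λ) = 0.4986/(119.85 − 59.76) = 0.4986/60.09 = 0.008298 hr

Final: 0.008298 hr


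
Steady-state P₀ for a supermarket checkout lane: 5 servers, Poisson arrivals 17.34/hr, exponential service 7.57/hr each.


a = λ/μ = 17.34/7.57 = 2.2906; ρ = a/c = 0.4581
Σ_{k=0}^{4} a^k/k! (terms k=0..4) = 1.00000 + 2.29062 + 2.62347 + 2.00313 + 1.14710 = 9.06432
Tail: a^5/(5!(1−ρ)) = 63.06176/(120·0.5419) = 0.96981
P₀ = 1/(9.06432 + 0.96981) = 1/10.03413 = 0.099660

Final: 0.099660


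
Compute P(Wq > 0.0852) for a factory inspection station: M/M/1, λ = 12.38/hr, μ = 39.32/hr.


ρ = 12.38/39.32 = 0.3149
P(Wq > t) = ρ·e^{−(μ−λ)t} = 0.3149·e^{−2.2953}
= 0.3149·0.100732 = 0.031716

Final: 0.031716


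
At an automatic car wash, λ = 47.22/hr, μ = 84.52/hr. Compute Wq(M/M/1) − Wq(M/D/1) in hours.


ρ = 47.22/84.52 = 0.5587
Wq(M/M/1) = ρ/(μ−λ) = 0.5587/37.30 = 0.01498 hr
Wq(M/D/1) = ρ/(2(μ−λ)) = 0.007489 hr
Savings = 0.01498 − 0.007489 = 0.007489 hr

Final: 0.007489 hr


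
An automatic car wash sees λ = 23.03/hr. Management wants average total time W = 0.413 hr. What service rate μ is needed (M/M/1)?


W = 1/(μ−λ) ⇒ μ − λ = 1/W = 1/0.413 = 2.4213
μ = λ + 1/W = 23.03 + 2.4213 = 25.4513 per hr

Final: 25.4513 /hr


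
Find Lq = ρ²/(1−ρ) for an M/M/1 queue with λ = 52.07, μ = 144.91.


ρ = 52.07/144.91 = 0.3593
Lq = ρ²/(1−ρ) = 0.1291/0.6407 = 0.2015

Final: 0.2015


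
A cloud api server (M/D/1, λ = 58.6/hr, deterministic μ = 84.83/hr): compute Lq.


ρ = 58.6/84.83 = 0.6908
M/D/1: Lq = ρ²/(2(1−ρ)) = 0.4772/(2·0.3092) = 0.77164

Final: 0.77164


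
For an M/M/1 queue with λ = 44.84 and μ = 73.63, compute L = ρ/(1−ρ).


ρ = λ/μ = 44.84/73.63 = 0.6090
L = ρ/(1−ρ) = 0.6090/(1 − 0.6090) = 0.6090/0.3910 = 1.5575

Final: 1.5575


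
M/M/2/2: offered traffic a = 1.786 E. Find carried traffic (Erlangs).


B(2,1.786) = 0.364057 (Erlang-B)
Carried load = a(1 − B) = 1.786·(1 − 0.364057) = 1.786·0.635943 = 1.1358 E

Final: 1.1358 Erlangs


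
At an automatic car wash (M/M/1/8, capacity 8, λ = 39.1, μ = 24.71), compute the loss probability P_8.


ρ = λ/μ = 39.1/24.71 = 1.5824
P_K = (1−ρ)ρ^K/(1−ρ^(K+1)) = (-0.5824·39.303579)/(1 − 62.192227)
= -22.888648/-61.192227 = 0.374045

Final: 0.374045


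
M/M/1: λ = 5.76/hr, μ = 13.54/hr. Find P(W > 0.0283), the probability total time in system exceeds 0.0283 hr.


W ~ Exponential(μ−λ) for M/M/1.
μ − λ = 13.54 − 5.76 = 7.7800
P(W > t) = e^{−(μ−λ)t} = e^{−0.2202} = 0.802379

Final: 0.802379


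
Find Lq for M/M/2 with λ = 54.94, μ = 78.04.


a = λ/μ = 0.7040; ρ = a/2 = 0.3520
P₀ = 0.479291
Lq = P₀·a^c·ρ / (c!·(1−ρ)²) = 0.479291·0.49561·0.3520/(2·0.41991)
= 0.09956

Final: 0.09956


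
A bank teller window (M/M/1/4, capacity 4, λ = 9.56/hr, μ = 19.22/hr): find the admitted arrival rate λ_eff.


ρ = 0.4974; P_K = (1−ρ)ρ^4/(1−ρ^5) = 0.031730
λ_eff = λ(1 − P_K) = 9.56·(1 − 0.031730) = 9.56·0.968270 = 9.2567 /hr

Final: 9.2567 /hr


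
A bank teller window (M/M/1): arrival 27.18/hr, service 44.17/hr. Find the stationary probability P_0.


ρ = 27.18/44.17 = 0.6153
P_n = (1−ρ)·ρ^n = (1 − 0.6153)·0.6153^0 = 0.3847·1.000000 = 0.384650

Final: 0.384650


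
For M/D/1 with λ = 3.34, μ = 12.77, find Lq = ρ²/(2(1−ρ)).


ρ = 3.34/12.77 = 0.2616
M/D/1: Lq = ρ²/(2(1−ρ)) = 0.06841/(2·0.7384) = 0.04632

Final: 0.04632


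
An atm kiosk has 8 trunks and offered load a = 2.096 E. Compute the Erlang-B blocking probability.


B(c,a) = (a^c/c!) / Σ_{k=0}^{c} a^k/k!
a^8/8! = 0.009239
Σ terms (k=0..8): 1.00000 + 2.09600 + 2.19661 + 1.53470 + 0.80418 + 0.33711 + 0.11776 + 0.03526 + 0.009239 = 8.130864
B = 0.009239/8.130864 = 0.001136

Final: 0.001136


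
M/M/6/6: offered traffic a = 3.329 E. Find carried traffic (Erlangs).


B(6,3.329) = 0.071514 (Erlang-B)
Carried load = a(1 − B) = 3.329·(1 − 0.071514) = 3.329·0.928486 = 3.0909 E

Final: 3.0909 Erlangs


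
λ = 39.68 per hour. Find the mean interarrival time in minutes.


Mean interarrival time = 1/λ = 1/39.68 hour = 0.02520 hour
In minutes: 0.02520 × 60 = 1.5121 min

Final: 1.5121 min


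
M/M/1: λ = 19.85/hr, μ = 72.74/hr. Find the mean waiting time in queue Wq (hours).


ρ = 19.85/72.74 = 0.2729
Wq = ρ/(μ−λ) = 0.2729/(72.74 − 19.85) = 0.2729/52.89 = 0.005160 hr

Final: 0.005160 hr


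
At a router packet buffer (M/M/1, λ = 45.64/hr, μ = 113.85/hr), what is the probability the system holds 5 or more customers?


ρ = 45.64/113.85 = 0.4009
P(N ≥ n) = ρ^n = 0.4009^5 = 0.010353

Final: 0.010353


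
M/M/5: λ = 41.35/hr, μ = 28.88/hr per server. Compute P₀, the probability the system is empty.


a = λ/μ = 41.35/28.88 = 1.4318; ρ = a/c = 0.2864
Σ_{k=0}^{4} a^k/k! (terms k=0..4) = 1.00000 + 1.43179 + 1.02501 + 0.48920 + 0.17511 = 4.12110
Tail: a^5/(5!(1−ρ)) = 6.01716/(120·0.7136) = 0.07026
P₀ = 1/(4.12110 + 0.07026) = 1/4.19136 = 0.238586

Final: 0.238586


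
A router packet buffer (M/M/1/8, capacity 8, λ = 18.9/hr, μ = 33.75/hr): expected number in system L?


ρ = 18.9/33.75 = 0.5600
L = ρ[1 − (K+1)ρ^K + Kρ^(K+1)] / [(1−ρ)(1−ρ^(K+1))]
Numerator: 0.5600·(1 − 9·0.009672 + 8·0.005416) = 0.535519
Denominator: (0.4400)·(0.994584) = 0.437617
L = 0.535519/0.437617 = 1.2237

Final: 1.2237


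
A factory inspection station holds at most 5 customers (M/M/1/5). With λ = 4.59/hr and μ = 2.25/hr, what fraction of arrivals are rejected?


ρ = λ/μ = 4.59/2.25 = 2.0400
P_K = (1−ρ)ρ^K/(1−ρ^(K+1)) = (-1.0400·35.330586)/(1 − 72.074395)
= -36.743809/-71.074395 = 0.516977

Final: 0.516977


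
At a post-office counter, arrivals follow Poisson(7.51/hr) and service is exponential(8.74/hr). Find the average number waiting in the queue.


ρ = 7.51/8.74 = 0.8593
Lq = ρ²/(1−ρ) = 0.7383/0.1407 = 5.2464

Final: 5.2464


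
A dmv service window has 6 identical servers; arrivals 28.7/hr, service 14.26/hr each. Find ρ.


ρ = λ/(cμ) = 28.7/(6·14.26) = 28.7/85.56 = 0.3354

Final: 0.3354


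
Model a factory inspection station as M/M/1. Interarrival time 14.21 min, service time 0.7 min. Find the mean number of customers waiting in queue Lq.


λ = 60/14.21 = 4.2224 /hr
μ = 60/0.7 = 85.7143 /hr
ρ = λ/μ = 4.2224/85.7143 = 0.04926
Lq = ρ²/(1−ρ) = 0.002427/0.9507 = 0.002552

Final: 0.002552


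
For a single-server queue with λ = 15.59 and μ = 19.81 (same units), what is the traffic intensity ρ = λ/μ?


ρ = λ/μ = 15.59/19.81 = 0.7870

Final: 0.7870


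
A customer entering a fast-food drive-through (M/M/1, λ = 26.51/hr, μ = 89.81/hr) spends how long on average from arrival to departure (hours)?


W = 1/(μ−λ) = 1/(89.81 − 26.51) = 1/63.30 = 0.01580 hr

Final: 0.01580 hr


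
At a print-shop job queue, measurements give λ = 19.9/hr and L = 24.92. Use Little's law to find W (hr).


W = L/λ = 24.92/19.9 = 1.2523 hr

Final: 1.2523 hr


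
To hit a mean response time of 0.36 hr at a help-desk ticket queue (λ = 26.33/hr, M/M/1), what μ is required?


W = 1/(μ−λ) ⇒ μ − λ = 1/W = 1/0.36 = 2.7778
μ = λ + 1/W = 26.33 + 2.7778 = 29.1078 per hr

Final: 29.1078 /hr


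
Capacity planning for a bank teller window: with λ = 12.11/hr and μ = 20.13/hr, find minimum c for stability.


Stability requires cμ > λ ⇔ c > λ/μ.
λ/μ = 12.11/20.13 = 0.6016
Minimum integer c = ⌊0.6016⌋ + 1 = 1
Check: 1·20.13 = 20.13 > 12.11, while 0·20.13 = 0.00 ≤ 12.11

Final: 1 servers


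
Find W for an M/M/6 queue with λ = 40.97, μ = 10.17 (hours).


a = 4.0285; ρ = 0.6714; P₀ = 0.016149
Lq = P₀·a^c·ρ/(c!(1−ρ)²) = 0.59621
Wq = Lq/λ = 0.59621/40.97 = 0.01455 hr
W = Wq + 1/μ = 0.01455 + 0.09833 = 0.11288 hr

Final: 0.11288 hr


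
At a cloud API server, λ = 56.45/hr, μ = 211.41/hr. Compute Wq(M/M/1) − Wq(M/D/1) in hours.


ρ = 56.45/211.41 = 0.2670
Wq(M/M/1) = ρ/(μ−λ) = 0.2670/154.96 = 0.001723 hr
Wq(M/D/1) = ρ/(2(μ−λ)) = 0.0008616 hr
Savings = 0.001723 − 0.0008616 = 0.0008616 hr

Final: 0.0008616 hr


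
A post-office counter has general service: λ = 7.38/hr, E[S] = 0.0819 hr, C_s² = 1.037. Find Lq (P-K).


ρ = λ·E[S] = 7.38·0.0819 = 0.6044
Lq = ρ²(1+C_s²)/(2(1−ρ)) = 0.3653·(1+1.037)/(2·0.3956)
= 0.3653·2.0370/0.7912 = 0.94061

Final: 0.94061


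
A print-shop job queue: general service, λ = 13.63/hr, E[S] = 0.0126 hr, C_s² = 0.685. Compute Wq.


ρ = λ·E[S] = 13.63·0.0126 = 0.1717
E[S²] = E[S]²(1+C_s²) = 0.0126²·(1+0.685) = 0.0002675
Wq = λ·E[S²]/(2(1−ρ)) = 13.63·0.0002675/(2·0.8283) = 0.002201 hr

Final: 0.002201 hr


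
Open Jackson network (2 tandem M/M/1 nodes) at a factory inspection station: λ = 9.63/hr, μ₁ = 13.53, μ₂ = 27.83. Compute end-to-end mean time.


Each node sees arrival rate λ = 9.63/hr (tandem ⇒ throughput preserved).
W₁ = 1/(μ₁−λ) = 1/(13.53−9.63) = 0.25641 hr
W₂ = 1/(μ₂−λ) = 1/(27.83−9.63) = 0.05495 hr
W_total = W₁ + W₂ = 0.25641 + 0.05495 = 0.31136 hr

Final: 0.31136 hr


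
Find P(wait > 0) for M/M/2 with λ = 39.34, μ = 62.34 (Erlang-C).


a = λ/μ = 0.6311; ρ = a/2 = 0.3155
P₀ = 0.520302 (from M/M/c formula)
C(c,a) = [a^c/(c!(1−ρ))]·P₀ = [0.39823/(2·0.6845)]·0.520302
= 0.29090·0.520302 = 0.151358

Final: 0.151358


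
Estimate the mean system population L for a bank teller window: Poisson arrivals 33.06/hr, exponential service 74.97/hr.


ρ = λ/μ = 33.06/74.97 = 0.4410
L = ρ/(1−ρ) = 0.4410/(1 − 0.4410) = 0.4410/0.5590 = 0.7888

Final: 0.7888


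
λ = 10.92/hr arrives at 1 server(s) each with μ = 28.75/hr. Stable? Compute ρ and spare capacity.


Total capacity cμ = 1·28.75 = 28.75/hr
ρ = λ/(cμ) = 10.92/28.75 = 0.3798
Stable ⇔ ρ < 1: YES
Spare capacity = cμ − λ = 28.75 − 10.92 = 17.83/hr

Final: ρ = 0.3798; stable; margin = 17.83/hr


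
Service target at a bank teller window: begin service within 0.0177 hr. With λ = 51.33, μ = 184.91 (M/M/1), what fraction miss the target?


ρ = 51.33/184.91 = 0.2776
P(Wq > t) = ρ·e^{−(μ−λ)t} = 0.2776·e^{−2.3644}
= 0.2776·0.094009 = 0.026096

Final: 0.026096


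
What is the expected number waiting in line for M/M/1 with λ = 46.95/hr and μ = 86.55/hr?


ρ = 46.95/86.55 = 0.5425
Lq = ρ²/(1−ρ) = 0.2943/0.4575 = 0.6431

Final: 0.6431


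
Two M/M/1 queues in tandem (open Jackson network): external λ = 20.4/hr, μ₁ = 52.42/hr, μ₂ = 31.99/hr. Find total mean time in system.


Each node sees arrival rate λ = 20.4/hr (tandem ⇒ throughput preserved).
W₁ = 1/(μ₁−λ) = 1/(52.42−20.4) = 0.03123 hr
W₂ = 1/(μ₂−λ) = 1/(31.99−20.4) = 0.08628 hr
W_total = W₁ + W₂ = 0.03123 + 0.08628 = 0.11751 hr

Final: 0.11751 hr


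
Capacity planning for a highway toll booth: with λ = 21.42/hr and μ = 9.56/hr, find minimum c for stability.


Stability requires cμ > λ ⇔ c > λ/μ.
λ/μ = 21.42/9.56 = 2.2406
Minimum integer c = ⌊2.2406⌋ + 1 = 3
Check: 3·9.56 = 28.68 > 21.42, while 2·9.56 = 19.12 ≤ 21.42

Final: 3 servers


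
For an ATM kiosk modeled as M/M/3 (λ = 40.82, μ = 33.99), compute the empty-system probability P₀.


a = λ/μ = 40.82/33.99 = 1.2009; ρ = a/c = 0.4003
Σ_{k=0}^{2} a^k/k! (terms k=0..2) = 1.00000 + 1.20094 + 0.72113 = 2.92207
Tail: a^3/(3!(1−ρ)) = 1.73207/(6·0.5997) = 0.48138
P₀ = 1/(2.92207 + 0.48138) = 1/3.40345 = 0.293819

Final: 0.293819


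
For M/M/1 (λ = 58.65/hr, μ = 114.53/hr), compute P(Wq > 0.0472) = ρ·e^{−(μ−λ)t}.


ρ = 58.65/114.53 = 0.5121
P(Wq > t) = ρ·e^{−(μ−λ)t} = 0.5121·e^{−2.6375}
= 0.5121·0.071537 = 0.036634

Final: 0.036634
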